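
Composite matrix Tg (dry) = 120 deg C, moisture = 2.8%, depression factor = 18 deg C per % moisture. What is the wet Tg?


Tg_wet = Tg_dry - k*moisture = 120 - 18*2.8 = 69.6 deg C

69.6 deg C


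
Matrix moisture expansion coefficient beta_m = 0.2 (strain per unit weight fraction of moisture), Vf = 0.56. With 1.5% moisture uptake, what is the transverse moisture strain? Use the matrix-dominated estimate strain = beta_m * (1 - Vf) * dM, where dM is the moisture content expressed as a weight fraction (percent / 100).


dM = 1.5/100 = 0.015
strain = beta_m * (1-Vf) * dM = 0.2 * 0.44 * 0.015 = 0.00132

0.00132


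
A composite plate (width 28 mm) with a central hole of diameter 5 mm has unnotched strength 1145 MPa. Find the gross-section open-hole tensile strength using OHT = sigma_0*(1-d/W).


OHT = sigma_0*(1-d/W) = 1145*(1-5/28) = 940.5 MPa

940.5 MPa


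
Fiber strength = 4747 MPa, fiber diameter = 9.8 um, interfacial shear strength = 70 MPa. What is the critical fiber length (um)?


Lc = sigma_f * d / (2 * tau_i) = 4747 * 9.8 / (2 * 70) = 332.3 um

332.3 um


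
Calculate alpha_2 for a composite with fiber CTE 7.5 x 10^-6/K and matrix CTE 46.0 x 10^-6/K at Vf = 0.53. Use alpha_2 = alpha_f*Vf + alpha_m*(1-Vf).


alpha_2 = alpha_f*Vf + alpha_m*(1-Vf) = 7.5*0.53 + 46.0*0.47 = 25.6 x 10^-6/K

25.6 x 10^-6/K


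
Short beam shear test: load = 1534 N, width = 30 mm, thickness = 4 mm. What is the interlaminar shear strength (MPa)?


ILSS = 3F/(4bh) = 3*1534/(4*30*4) = 9.59 MPa

9.59 MPa


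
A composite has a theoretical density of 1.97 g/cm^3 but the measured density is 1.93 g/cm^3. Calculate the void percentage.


Void% = (rho_theo - rho_actual)/rho_theo * 100 = (1.97 - 1.93)/1.97 * 100 = 2.03%

2.03%


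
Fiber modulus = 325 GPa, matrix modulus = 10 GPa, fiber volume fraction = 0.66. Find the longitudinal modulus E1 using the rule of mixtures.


E1 = Ef*Vf + Em*(1-Vf) = 325*0.66 + 10*0.34 = 217.9 GPa

217.9 GPa


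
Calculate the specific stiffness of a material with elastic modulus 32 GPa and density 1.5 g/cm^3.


Specific stiffness = E/rho = 32/1.5 = 21.3 GPa/(g/cm^3)

21.3 GPa/(g/cm^3)


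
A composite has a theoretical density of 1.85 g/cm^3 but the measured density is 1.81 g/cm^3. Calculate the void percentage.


Void% = (rho_theo - rho_actual)/rho_theo * 100 = (1.85 - 1.81)/1.85 * 100 = 2.16%

2.16%


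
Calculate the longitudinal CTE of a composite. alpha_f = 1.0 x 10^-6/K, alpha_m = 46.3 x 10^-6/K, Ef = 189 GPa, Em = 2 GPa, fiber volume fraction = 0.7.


E1 = Ef*Vf + Em*(1-Vf) = 132.9
alpha_1 = (alpha_f*Ef*Vf + alpha_m*Em*(1-Vf))/E1 = 1.2 x 10^-6/K

1.2 x 10^-6/K


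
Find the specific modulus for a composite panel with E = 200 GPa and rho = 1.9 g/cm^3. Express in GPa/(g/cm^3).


Specific stiffness = E/rho = 200/1.9 = 105.3 GPa/(g/cm^3)

105.3 GPa/(g/cm^3)


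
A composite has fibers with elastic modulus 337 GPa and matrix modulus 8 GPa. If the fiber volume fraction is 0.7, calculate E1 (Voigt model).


E1 = Ef*Vf + Em*(1-Vf) = 337*0.7 + 8*0.3 = 238.3 GPa

238.3 GPa


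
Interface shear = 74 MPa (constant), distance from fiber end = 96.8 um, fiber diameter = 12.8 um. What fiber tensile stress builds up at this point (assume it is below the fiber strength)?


Force balance: sigma_f * (pi*d^2/4) = tau * (pi*d) * x  ->  sigma_f = 4 * tau * x / d
sigma_f = 4 * 74 * 96.8 / 12.8 = 2238.5 MPa

2238.5 MPa


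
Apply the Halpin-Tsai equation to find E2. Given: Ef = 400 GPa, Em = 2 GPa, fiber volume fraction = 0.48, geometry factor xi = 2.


eta = (Ef/Em - 1)/(Ef/Em + xi) = (200.0 - 1)/(200.0 + 2) = 0.9851
E2 = Em*(1+xi*eta*Vf)/(1-eta*Vf) = 7.38 GPa

7.38 GPa


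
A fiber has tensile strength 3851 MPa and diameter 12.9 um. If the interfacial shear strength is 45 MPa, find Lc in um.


Lc = sigma_f * d / (2 * tau_i) = 3851 * 12.9 / (2 * 45) = 552.0 um

552.0 um


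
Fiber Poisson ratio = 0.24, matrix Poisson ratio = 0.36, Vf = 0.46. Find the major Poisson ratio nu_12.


nu_12 = nu_f*Vf + nu_m*(1-Vf) = 0.24*0.46 + 0.36*0.54 = 0.3048

0.3048


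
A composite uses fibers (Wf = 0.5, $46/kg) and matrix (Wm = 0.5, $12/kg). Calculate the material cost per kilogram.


Cost = cost_f*Wf + cost_m*Wm = 46*0.5 + 12*0.5 = $29.0/kg

$29.0/kg


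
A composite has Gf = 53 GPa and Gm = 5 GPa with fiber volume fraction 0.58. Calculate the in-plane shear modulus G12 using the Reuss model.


1/G12 = Vf/Gf + (1-Vf)/Gm = 0.58/53 + 0.42/5
G12 = 10.53 GPa

10.53 GPa


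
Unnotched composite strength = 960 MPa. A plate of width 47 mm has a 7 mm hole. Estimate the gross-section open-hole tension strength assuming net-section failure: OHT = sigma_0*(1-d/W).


OHT = sigma_0*(1-d/W) = 960*(1-7/47) = 817.0 MPa

817.0 MPa


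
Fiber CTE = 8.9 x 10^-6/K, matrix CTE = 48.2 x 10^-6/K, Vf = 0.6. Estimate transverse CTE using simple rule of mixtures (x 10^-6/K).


alpha_2 = alpha_f*Vf + alpha_m*(1-Vf) = 8.9*0.6 + 48.2*0.4 = 24.6 x 10^-6/K

24.6 x 10^-6/K


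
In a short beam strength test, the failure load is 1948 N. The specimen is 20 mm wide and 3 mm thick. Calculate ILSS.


ILSS = 3F/(4bh) = 3*1948/(4*20*3) = 24.35 MPa

24.35 MPa


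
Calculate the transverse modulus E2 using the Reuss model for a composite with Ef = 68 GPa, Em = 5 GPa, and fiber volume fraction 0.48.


1/E2 = Vf/Ef + (1-Vf)/Em = 0.48/68 + 0.52/5
E2 = 9.0 GPa

9.0 GPa


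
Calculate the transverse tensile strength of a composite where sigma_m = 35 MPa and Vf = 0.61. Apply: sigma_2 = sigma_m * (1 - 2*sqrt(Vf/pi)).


factor = 1 - 2*sqrt(0.61/pi) = 0.1187
sigma_2 = 35 * 0.1187 = 4.15 MPa

4.15 MPa


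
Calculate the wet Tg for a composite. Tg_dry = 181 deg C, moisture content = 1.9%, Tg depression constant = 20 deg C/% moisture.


Tg_wet = Tg_dry - k*moisture = 181 - 20*1.9 = 143.0 deg C

143.0 deg C


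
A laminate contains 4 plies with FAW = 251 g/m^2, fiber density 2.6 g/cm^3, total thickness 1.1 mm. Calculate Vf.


Vf = n * FAW / (rho_f * h * 1000) = 4 * 251 / (2.6 * 1.1 * 1000) = 0.351

0.351


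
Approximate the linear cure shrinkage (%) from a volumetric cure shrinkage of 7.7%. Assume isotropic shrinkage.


Linear shrinkage ≈ vol_shrink/3 = 7.7/3 = 2.567%

2.567%


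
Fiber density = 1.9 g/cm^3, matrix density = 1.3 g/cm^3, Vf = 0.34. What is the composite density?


rho_c = rho_f*Vf + rho_m*(1-Vf) = 1.9*0.34 + 1.3*0.66 = 1.504 g/cm^3

1.504 g/cm^3


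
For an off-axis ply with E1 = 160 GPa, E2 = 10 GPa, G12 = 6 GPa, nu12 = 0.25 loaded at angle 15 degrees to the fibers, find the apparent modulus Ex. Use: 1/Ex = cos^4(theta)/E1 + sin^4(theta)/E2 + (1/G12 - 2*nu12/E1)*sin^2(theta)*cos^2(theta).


cos^4(15) = 0.870513, sin^4(15) = 0.004487, sin^2(15)*cos^2(15) = 0.0625
1/G12 - 2*nu12/E1 = 1/6 - 2*0.25/160 = 0.163542 GPa^-1
1/Ex = 0.870513/160 + 0.004487/10 + 0.163542*0.0625 = 0.0161108 GPa^-1
Ex = 62.07 GPa

62.07 GPa


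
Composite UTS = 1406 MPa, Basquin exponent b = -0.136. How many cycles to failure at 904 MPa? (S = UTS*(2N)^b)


N = 0.5 * (S/UTS)^(1/b) = 0.5 * (904/1406)^(1/-0.136) = 12.8644 cycles

12.8644 cycles


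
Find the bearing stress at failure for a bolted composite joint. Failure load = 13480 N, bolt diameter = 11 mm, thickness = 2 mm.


sigma_br = F/(d*h) = 13480/(11*2) = 612.7 MPa

612.7 MPa


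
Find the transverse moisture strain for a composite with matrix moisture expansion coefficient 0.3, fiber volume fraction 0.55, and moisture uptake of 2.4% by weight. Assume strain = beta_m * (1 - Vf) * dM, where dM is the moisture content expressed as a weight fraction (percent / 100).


dM = 2.4/100 = 0.024
strain = beta_m * (1-Vf) * dM = 0.3 * 0.45 * 0.024 = 0.00324

0.00324


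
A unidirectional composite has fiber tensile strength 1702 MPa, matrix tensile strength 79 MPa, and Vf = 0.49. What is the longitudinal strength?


sigma_1 = sigma_f*Vf + sigma_m*(1-Vf) = 1702*0.49 + 79*0.51 = 874.3 MPa

874.3 MPa


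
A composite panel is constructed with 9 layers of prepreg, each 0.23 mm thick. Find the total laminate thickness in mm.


h = n * t_ply = 9 * 0.23 = 2.07 mm

2.07 mm


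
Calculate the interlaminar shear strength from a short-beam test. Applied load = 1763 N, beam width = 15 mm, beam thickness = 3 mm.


ILSS = 3F/(4bh) = 3*1763/(4*15*3) = 29.38 MPa

29.38 MPa


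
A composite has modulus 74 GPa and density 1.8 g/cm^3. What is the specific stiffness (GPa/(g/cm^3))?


Specific stiffness = E/rho = 74/1.8 = 41.1 GPa/(g/cm^3)

41.1 GPa/(g/cm^3)


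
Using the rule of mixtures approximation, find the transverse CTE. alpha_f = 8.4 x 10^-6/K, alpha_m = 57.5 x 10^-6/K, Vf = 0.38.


alpha_2 = alpha_f*Vf + alpha_m*(1-Vf) = 8.4*0.38 + 57.5*0.62 = 38.8 x 10^-6/K

38.8 x 10^-6/K


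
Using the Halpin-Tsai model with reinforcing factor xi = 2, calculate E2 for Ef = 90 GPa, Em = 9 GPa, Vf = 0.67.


eta = (Ef/Em - 1)/(Ef/Em + xi) = (10.0 - 1)/(10.0 + 2) = 0.75
E2 = Em*(1+xi*eta*Vf)/(1-eta*Vf) = 36.27 GPa

36.27 GPa


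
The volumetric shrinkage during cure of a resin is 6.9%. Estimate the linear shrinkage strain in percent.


Linear shrinkage ≈ vol_shrink/3 = 6.9/3 = 2.3%

2.3%


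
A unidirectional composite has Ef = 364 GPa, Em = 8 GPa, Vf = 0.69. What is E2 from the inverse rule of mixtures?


1/E2 = Vf/Ef + (1-Vf)/Em = 0.69/364 + 0.31/8
E2 = 24.6 GPa

24.6 GPa


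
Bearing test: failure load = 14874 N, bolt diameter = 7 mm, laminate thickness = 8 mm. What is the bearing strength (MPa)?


sigma_br = F/(d*h) = 14874/(7*8) = 265.6 MPa

265.6 MPa


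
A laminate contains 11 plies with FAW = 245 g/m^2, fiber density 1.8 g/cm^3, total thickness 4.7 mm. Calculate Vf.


Vf = n * FAW / (rho_f * h * 1000) = 11 * 245 / (1.8 * 4.7 * 1000) = 0.3186

0.3186


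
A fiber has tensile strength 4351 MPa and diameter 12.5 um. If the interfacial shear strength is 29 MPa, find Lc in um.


Lc = sigma_f * d / (2 * tau_i) = 4351 * 12.5 / (2 * 29) = 937.7 um

937.7 um


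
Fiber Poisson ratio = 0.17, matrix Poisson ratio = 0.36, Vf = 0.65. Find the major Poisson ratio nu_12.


nu_12 = nu_f*Vf + nu_m*(1-Vf) = 0.17*0.65 + 0.36*0.35 = 0.2365

0.2365


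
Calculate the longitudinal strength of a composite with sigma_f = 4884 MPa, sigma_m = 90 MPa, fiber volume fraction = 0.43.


sigma_1 = sigma_f*Vf + sigma_m*(1-Vf) = 4884*0.43 + 90*0.57 = 2151.4 MPa

2151.4 MPa


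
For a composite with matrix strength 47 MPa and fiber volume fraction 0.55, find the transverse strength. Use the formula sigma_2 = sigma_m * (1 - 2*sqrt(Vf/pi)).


factor = 1 - 2*sqrt(0.55/pi) = 0.1632
sigma_2 = 47 * 0.1632 = 7.67 MPa

7.67 MPa


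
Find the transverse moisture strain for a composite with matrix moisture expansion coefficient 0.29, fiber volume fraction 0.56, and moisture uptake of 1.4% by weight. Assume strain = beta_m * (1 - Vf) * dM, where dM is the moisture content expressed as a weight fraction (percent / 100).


dM = 1.4/100 = 0.014
strain = beta_m * (1-Vf) * dM = 0.29 * 0.44 * 0.014 = 0.0017864

0.0017864


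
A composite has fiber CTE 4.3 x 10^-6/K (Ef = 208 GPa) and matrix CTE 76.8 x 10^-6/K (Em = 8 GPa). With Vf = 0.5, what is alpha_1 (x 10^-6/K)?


E1 = Ef*Vf + Em*(1-Vf) = 108.0
alpha_1 = (alpha_f*Ef*Vf + alpha_m*Em*(1-Vf))/E1 = 6.99 x 10^-6/K

6.99 x 10^-6/K


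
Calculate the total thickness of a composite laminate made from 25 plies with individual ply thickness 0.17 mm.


h = n * t_ply = 25 * 0.17 = 4.25 mm

4.25 mm


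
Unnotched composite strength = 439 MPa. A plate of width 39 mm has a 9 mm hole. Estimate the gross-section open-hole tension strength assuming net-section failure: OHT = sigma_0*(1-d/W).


OHT = sigma_0*(1-d/W) = 439*(1-9/39) = 337.7 MPa

337.7 MPa


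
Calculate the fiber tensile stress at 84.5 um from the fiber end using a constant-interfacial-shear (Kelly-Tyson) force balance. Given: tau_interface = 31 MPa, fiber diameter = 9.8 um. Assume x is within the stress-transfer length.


Force balance: sigma_f * (pi*d^2/4) = tau * (pi*d) * x  ->  sigma_f = 4 * tau * x / d
sigma_f = 4 * 31 * 84.5 / 9.8 = 1069.2 MPa

1069.2 MPa


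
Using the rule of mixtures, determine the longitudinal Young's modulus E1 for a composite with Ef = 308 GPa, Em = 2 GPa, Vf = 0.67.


E1 = Ef*Vf + Em*(1-Vf) = 308*0.67 + 2*0.33 = 207.02 GPa

207.02 GPa


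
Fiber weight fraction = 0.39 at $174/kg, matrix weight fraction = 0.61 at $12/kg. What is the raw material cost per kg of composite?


Cost = cost_f*Wf + cost_m*Wm = 174*0.39 + 12*0.61 = $75.18/kg

$75.18/kg


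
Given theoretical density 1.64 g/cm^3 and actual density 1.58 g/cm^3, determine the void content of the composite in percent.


Void% = (rho_theo - rho_actual)/rho_theo * 100 = (1.64 - 1.58)/1.64 * 100 = 3.66%

3.66%


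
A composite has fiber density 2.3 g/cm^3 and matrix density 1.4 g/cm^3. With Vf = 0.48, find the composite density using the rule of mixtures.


rho_c = rho_f*Vf + rho_m*(1-Vf) = 2.3*0.48 + 1.4*0.52 = 1.832 g/cm^3

1.832 g/cm^3


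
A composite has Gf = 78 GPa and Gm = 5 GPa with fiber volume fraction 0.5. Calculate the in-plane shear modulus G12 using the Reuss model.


1/G12 = Vf/Gf + (1-Vf)/Gm = 0.5/78 + 0.5/5
G12 = 9.4 GPa

9.4 GPa


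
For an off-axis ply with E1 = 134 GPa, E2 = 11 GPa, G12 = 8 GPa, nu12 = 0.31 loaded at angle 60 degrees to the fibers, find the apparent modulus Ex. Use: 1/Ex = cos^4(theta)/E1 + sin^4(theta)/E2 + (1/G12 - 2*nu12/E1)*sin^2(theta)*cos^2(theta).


cos^4(60) = 0.0625, sin^4(60) = 0.5625, sin^2(60)*cos^2(60) = 0.1875
1/G12 - 2*nu12/E1 = 1/8 - 2*0.31/134 = 0.120373 GPa^-1
1/Ex = 0.0625/134 + 0.5625/11 + 0.120373*0.1875 = 0.0741727 GPa^-1
Ex = 13.48 GPa

13.48 GPa


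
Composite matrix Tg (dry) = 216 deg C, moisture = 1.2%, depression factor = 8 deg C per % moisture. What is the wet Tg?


Tg_wet = Tg_dry - k*moisture = 216 - 8*1.2 = 206.4 deg C

206.4 deg C


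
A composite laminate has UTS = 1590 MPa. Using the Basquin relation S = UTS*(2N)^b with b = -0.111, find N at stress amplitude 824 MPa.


N = 0.5 * (S/UTS)^(1/b) = 0.5 * (824/1590)^(1/-0.111) = 186.5396 cycles

186.5396 cycles


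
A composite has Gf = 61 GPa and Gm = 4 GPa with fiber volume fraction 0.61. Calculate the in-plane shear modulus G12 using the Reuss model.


1/G12 = Vf/Gf + (1-Vf)/Gm = 0.61/61 + 0.39/4
G12 = 9.3 GPa

9.3 GPa


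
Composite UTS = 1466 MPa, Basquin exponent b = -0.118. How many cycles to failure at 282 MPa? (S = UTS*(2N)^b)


N = 0.5 * (S/UTS)^(1/b) = 0.5 * (282/1466)^(1/-0.118) = 583164.2181 cycles

583164.2181 cycles


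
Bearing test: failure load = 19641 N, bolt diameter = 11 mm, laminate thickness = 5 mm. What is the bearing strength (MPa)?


sigma_br = F/(d*h) = 19641/(11*5) = 357.1 MPa

357.1 MPa


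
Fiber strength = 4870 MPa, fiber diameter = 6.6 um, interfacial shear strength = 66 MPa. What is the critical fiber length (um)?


Lc = sigma_f * d / (2 * tau_i) = 4870 * 6.6 / (2 * 66) = 243.5 um

243.5 um


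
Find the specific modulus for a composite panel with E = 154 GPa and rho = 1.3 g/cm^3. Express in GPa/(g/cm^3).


Specific stiffness = E/rho = 154/1.3 = 118.5 GPa/(g/cm^3)

118.5 GPa/(g/cm^3)


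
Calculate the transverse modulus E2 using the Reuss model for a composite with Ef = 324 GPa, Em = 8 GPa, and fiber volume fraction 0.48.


1/E2 = Vf/Ef + (1-Vf)/Em = 0.48/324 + 0.52/8
E2 = 15.04 GPa

15.04 GPa


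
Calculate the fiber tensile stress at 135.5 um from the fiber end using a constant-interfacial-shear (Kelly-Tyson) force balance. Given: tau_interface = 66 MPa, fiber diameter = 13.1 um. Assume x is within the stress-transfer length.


Force balance: sigma_f * (pi*d^2/4) = tau * (pi*d) * x  ->  sigma_f = 4 * tau * x / d
sigma_f = 4 * 66 * 135.5 / 13.1 = 2730.7 MPa

2730.7 MPa


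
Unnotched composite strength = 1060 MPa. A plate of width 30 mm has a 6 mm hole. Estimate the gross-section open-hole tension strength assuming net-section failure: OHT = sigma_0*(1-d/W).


OHT = sigma_0*(1-d/W) = 1060*(1-6/30) = 848.0 MPa

848.0 MPa


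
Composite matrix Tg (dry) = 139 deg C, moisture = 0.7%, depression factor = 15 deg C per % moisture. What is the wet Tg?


Tg_wet = Tg_dry - k*moisture = 139 - 15*0.7 = 128.5 deg C

128.5 deg C


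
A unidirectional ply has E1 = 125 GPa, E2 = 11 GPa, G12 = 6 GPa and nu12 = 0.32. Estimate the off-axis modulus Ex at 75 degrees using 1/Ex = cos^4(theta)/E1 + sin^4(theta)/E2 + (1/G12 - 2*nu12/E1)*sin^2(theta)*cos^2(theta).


cos^4(75) = 0.004487, sin^4(75) = 0.870513, sin^2(75)*cos^2(75) = 0.0625
1/G12 - 2*nu12/E1 = 1/6 - 2*0.32/125 = 0.161547 GPa^-1
1/Ex = 0.004487/125 + 0.870513/11 + 0.161547*0.0625 = 0.0892701 GPa^-1
Ex = 11.2 GPa

11.2 GPa


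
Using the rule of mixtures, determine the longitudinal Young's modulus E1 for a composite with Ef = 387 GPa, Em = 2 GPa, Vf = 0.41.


E1 = Ef*Vf + Em*(1-Vf) = 387*0.41 + 2*0.59 = 159.85 GPa

159.85 GPa


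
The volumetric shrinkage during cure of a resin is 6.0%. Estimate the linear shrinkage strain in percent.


Linear shrinkage ≈ vol_shrink/3 = 6.0/3 = 2.0%

2.0%


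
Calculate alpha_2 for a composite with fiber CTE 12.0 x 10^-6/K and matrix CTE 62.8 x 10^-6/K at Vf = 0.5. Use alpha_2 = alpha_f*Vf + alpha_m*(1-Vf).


alpha_2 = alpha_f*Vf + alpha_m*(1-Vf) = 12.0*0.5 + 62.8*0.5 = 37.4 x 10^-6/K

37.4 x 10^-6/K


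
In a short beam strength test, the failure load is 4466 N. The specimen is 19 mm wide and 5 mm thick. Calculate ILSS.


ILSS = 3F/(4bh) = 3*4466/(4*19*5) = 35.26 MPa

35.26 MPa


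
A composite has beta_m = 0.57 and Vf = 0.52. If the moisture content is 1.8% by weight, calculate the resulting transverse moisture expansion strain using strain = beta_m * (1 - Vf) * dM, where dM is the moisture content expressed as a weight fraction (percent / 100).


dM = 1.8/100 = 0.018
strain = beta_m * (1-Vf) * dM = 0.57 * 0.48 * 0.018 = 0.0049248

0.0049248


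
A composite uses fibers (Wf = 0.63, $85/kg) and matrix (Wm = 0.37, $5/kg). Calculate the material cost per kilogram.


Cost = cost_f*Wf + cost_m*Wm = 85*0.63 + 5*0.37 = $55.4/kg

$55.4/kg


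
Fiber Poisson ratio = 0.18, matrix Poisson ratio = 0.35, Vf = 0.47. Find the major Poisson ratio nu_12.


nu_12 = nu_f*Vf + nu_m*(1-Vf) = 0.18*0.47 + 0.35*0.53 = 0.2701

0.2701


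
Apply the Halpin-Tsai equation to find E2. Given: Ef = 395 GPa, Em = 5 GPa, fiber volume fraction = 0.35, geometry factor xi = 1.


eta = (Ef/Em - 1)/(Ef/Em + xi) = (79.0 - 1)/(79.0 + 1) = 0.975
E2 = Em*(1+xi*eta*Vf)/(1-eta*Vf) = 10.18 GPa

10.18 GPa


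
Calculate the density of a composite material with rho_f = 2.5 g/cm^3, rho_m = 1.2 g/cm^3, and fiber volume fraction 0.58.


rho_c = rho_f*Vf + rho_m*(1-Vf) = 2.5*0.58 + 1.2*0.42 = 1.954 g/cm^3

1.954 g/cm^3


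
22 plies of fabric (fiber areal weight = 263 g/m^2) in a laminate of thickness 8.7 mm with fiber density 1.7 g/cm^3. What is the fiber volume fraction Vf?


Vf = n * FAW / (rho_f * h * 1000) = 22 * 263 / (1.7 * 8.7 * 1000) = 0.3912

0.3912


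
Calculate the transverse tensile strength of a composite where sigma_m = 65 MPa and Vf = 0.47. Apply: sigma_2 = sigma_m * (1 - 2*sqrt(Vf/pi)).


factor = 1 - 2*sqrt(0.47/pi) = 0.2264
sigma_2 = 65 * 0.2264 = 14.72 MPa

14.72 MPa


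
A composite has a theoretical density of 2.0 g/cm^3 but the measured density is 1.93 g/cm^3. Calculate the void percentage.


Void% = (rho_theo - rho_actual)/rho_theo * 100 = (2.0 - 1.93)/2.0 * 100 = 3.5%

3.5%


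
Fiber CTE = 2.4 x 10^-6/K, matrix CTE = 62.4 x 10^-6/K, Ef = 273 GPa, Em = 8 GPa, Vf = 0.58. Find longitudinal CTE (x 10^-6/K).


E1 = Ef*Vf + Em*(1-Vf) = 161.7
alpha_1 = (alpha_f*Ef*Vf + alpha_m*Em*(1-Vf))/E1 = 3.65 x 10^-6/K

3.65 x 10^-6/K


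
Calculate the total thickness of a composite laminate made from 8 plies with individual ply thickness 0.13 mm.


h = n * t_ply = 8 * 0.13 = 1.04 mm

1.04 mm


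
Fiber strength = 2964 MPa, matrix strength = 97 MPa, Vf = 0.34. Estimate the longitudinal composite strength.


sigma_1 = sigma_f*Vf + sigma_m*(1-Vf) = 2964*0.34 + 97*0.66 = 1071.8 MPa

1071.8 MPa


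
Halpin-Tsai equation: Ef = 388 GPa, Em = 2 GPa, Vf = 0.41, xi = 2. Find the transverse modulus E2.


eta = (Ef/Em - 1)/(Ef/Em + xi) = (194.0 - 1)/(194.0 + 2) = 0.9847
E2 = Em*(1+xi*eta*Vf)/(1-eta*Vf) = 6.06 GPa

6.06 GPa


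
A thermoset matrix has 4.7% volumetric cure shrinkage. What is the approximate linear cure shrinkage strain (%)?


Linear shrinkage ≈ vol_shrink/3 = 4.7/3 = 1.567%

1.567%


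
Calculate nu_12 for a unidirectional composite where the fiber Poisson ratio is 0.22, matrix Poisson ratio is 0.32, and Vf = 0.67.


nu_12 = nu_f*Vf + nu_m*(1-Vf) = 0.22*0.67 + 0.32*0.33 = 0.253

0.253


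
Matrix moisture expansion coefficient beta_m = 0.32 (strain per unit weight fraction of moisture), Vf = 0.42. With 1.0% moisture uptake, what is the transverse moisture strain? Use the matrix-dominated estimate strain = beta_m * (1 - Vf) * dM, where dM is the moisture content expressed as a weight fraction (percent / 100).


dM = 1.0/100 = 0.01
strain = beta_m * (1-Vf) * dM = 0.32 * 0.58 * 0.01 = 0.001856

0.001856


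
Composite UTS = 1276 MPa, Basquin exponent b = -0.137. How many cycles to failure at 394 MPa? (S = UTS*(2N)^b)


N = 0.5 * (S/UTS)^(1/b) = 0.5 * (394/1276)^(1/-0.137) = 2655.7365 cycles

2655.7365 cycles


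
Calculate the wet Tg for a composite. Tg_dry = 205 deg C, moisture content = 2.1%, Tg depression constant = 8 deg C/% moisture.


Tg_wet = Tg_dry - k*moisture = 205 - 8*2.1 = 188.2 deg C

188.2 deg C


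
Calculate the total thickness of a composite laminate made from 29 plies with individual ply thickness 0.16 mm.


h = n * t_ply = 29 * 0.16 = 4.64 mm

4.64 mm


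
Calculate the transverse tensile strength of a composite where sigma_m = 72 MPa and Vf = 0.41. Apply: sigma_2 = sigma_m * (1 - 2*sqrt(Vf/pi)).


factor = 1 - 2*sqrt(0.41/pi) = 0.2775
sigma_2 = 72 * 0.2775 = 19.98 MPa

19.98 MPa


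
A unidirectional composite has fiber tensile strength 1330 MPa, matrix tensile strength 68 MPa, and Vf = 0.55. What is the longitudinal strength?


sigma_1 = sigma_f*Vf + sigma_m*(1-Vf) = 1330*0.55 + 68*0.45 = 762.1 MPa

762.1 MPa


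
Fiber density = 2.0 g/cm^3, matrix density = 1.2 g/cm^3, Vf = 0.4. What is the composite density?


rho_c = rho_f*Vf + rho_m*(1-Vf) = 2.0*0.4 + 1.2*0.6 = 1.52 g/cm^3

1.52 g/cm^3


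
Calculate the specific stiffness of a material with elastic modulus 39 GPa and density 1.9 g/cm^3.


Specific stiffness = E/rho = 39/1.9 = 20.5 GPa/(g/cm^3)

20.5 GPa/(g/cm^3)


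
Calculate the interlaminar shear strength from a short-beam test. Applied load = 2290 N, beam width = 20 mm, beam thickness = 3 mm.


ILSS = 3F/(4bh) = 3*2290/(4*20*3) = 28.63 MPa

28.63 MPa


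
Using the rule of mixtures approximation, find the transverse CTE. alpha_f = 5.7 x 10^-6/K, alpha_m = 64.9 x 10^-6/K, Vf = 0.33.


alpha_2 = alpha_f*Vf + alpha_m*(1-Vf) = 5.7*0.33 + 64.9*0.67 = 45.4 x 10^-6/K

45.4 x 10^-6/K


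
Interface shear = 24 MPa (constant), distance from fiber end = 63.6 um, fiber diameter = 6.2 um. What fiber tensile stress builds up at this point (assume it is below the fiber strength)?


Force balance: sigma_f * (pi*d^2/4) = tau * (pi*d) * x  ->  sigma_f = 4 * tau * x / d
sigma_f = 4 * 24 * 63.6 / 6.2 = 984.8 MPa

984.8 MPa


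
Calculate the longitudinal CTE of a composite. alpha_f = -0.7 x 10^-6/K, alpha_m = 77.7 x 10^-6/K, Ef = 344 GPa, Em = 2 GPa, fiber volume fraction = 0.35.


E1 = Ef*Vf + Em*(1-Vf) = 121.7
alpha_1 = (alpha_f*Ef*Vf + alpha_m*Em*(1-Vf))/E1 = 0.14 x 10^-6/K

0.14 x 10^-6/K


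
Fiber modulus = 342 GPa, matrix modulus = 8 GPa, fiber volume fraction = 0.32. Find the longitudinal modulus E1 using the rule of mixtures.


E1 = Ef*Vf + Em*(1-Vf) = 342*0.32 + 8*0.68 = 114.88 GPa

114.88 GPa


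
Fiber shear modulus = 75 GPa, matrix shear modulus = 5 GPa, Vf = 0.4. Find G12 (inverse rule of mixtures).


1/G12 = Vf/Gf + (1-Vf)/Gm = 0.4/75 + 0.6/5
G12 = 7.98 GPa

7.98 GPa


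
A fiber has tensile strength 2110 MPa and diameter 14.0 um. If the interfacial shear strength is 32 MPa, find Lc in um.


Lc = sigma_f * d / (2 * tau_i) = 2110 * 14.0 / (2 * 32) = 461.6 um

461.6 um


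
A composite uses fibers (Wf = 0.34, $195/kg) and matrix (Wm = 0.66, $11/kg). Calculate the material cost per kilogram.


Cost = cost_f*Wf + cost_m*Wm = 195*0.34 + 11*0.66 = $73.56/kg

$73.56/kg


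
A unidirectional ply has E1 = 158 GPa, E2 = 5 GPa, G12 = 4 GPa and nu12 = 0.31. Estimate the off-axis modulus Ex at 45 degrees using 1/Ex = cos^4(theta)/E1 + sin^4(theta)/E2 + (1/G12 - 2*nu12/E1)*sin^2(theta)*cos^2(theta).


cos^4(45) = 0.25, sin^4(45) = 0.25, sin^2(45)*cos^2(45) = 0.25
1/G12 - 2*nu12/E1 = 1/4 - 2*0.31/158 = 0.246076 GPa^-1
1/Ex = 0.25/158 + 0.25/5 + 0.246076*0.25 = 0.1131013 GPa^-1
Ex = 8.84 GPa

8.84 GPa


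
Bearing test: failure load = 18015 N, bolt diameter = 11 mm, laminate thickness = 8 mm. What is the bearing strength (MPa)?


sigma_br = F/(d*h) = 18015/(11*8) = 204.7 MPa

204.7 MPa


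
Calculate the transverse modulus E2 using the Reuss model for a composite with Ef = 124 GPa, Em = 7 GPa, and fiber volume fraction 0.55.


1/E2 = Vf/Ef + (1-Vf)/Em = 0.55/124 + 0.45/7
E2 = 14.55 GPa

14.55 GPa


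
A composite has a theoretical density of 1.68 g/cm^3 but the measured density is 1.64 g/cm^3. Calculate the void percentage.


Void% = (rho_theo - rho_actual)/rho_theo * 100 = (1.68 - 1.64)/1.68 * 100 = 2.38%

2.38%


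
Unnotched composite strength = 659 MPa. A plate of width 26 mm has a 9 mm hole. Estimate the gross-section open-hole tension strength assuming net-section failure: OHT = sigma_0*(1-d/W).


OHT = sigma_0*(1-d/W) = 659*(1-9/26) = 430.9 MPa

430.9 MPa


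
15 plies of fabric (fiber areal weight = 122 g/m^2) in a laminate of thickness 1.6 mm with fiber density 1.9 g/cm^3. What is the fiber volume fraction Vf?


Vf = n * FAW / (rho_f * h * 1000) = 15 * 122 / (1.9 * 1.6 * 1000) = 0.602

0.602


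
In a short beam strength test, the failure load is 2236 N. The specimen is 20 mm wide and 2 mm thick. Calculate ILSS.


ILSS = 3F/(4bh) = 3*2236/(4*20*2) = 41.93 MPa

41.93 MPa


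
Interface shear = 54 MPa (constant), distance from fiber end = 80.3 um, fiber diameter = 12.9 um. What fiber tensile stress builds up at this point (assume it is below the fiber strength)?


Force balance: sigma_f * (pi*d^2/4) = tau * (pi*d) * x  ->  sigma_f = 4 * tau * x / d
sigma_f = 4 * 54 * 80.3 / 12.9 = 1344.6 MPa

1344.6 MPa


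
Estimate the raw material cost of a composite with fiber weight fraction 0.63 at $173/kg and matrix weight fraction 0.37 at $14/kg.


Cost = cost_f*Wf + cost_m*Wm = 173*0.63 + 14*0.37 = $114.17/kg

$114.17/kg


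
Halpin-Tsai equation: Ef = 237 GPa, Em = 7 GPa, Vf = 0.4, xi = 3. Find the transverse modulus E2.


eta = (Ef/Em - 1)/(Ef/Em + xi) = (33.8571 - 1)/(33.8571 + 3) = 0.8915
E2 = Em*(1+xi*eta*Vf)/(1-eta*Vf) = 22.52 GPa

22.52 GPa


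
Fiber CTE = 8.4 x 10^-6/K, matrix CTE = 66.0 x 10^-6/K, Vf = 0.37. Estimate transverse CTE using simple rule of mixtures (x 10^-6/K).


alpha_2 = alpha_f*Vf + alpha_m*(1-Vf) = 8.4*0.37 + 66.0*0.63 = 44.7 x 10^-6/K

44.7 x 10^-6/K


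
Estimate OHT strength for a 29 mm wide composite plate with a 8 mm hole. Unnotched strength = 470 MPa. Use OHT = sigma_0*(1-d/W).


OHT = sigma_0*(1-d/W) = 470*(1-8/29) = 340.3 MPa

340.3 MPa


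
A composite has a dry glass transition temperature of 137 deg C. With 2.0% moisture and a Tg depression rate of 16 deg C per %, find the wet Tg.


Tg_wet = Tg_dry - k*moisture = 137 - 16*2.0 = 105.0 deg C

105.0 deg C


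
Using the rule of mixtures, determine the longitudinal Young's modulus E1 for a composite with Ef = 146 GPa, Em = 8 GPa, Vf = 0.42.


E1 = Ef*Vf + Em*(1-Vf) = 146*0.42 + 8*0.58 = 65.96 GPa

65.96 GPa


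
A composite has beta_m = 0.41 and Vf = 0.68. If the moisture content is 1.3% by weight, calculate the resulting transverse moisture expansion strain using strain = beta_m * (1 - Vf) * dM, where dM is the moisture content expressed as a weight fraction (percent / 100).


dM = 1.3/100 = 0.013
strain = beta_m * (1-Vf) * dM = 0.41 * 0.32 * 0.013 = 0.0017056

0.0017056


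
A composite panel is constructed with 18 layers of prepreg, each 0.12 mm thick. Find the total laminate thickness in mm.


h = n * t_ply = 18 * 0.12 = 2.16 mm

2.16 mm


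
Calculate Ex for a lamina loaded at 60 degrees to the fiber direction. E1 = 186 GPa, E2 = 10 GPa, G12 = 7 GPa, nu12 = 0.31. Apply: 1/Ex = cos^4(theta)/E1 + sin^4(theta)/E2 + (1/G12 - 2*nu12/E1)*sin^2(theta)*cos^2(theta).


cos^4(60) = 0.0625, sin^4(60) = 0.5625, sin^2(60)*cos^2(60) = 0.1875
1/G12 - 2*nu12/E1 = 1/7 - 2*0.31/186 = 0.139524 GPa^-1
1/Ex = 0.0625/186 + 0.5625/10 + 0.139524*0.1875 = 0.0827467 GPa^-1
Ex = 12.09 GPa

12.09 GPa


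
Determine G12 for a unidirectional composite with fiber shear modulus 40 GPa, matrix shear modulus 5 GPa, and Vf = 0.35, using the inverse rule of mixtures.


1/G12 = Vf/Gf + (1-Vf)/Gm = 0.35/40 + 0.65/5
G12 = 7.21 GPa

7.21 GPa


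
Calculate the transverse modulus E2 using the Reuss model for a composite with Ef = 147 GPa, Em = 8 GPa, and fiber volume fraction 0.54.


1/E2 = Vf/Ef + (1-Vf)/Em = 0.54/147 + 0.46/8
E2 = 16.35 GPa

16.35 GPa


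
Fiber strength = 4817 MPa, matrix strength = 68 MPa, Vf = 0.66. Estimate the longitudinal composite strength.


sigma_1 = sigma_f*Vf + sigma_m*(1-Vf) = 4817*0.66 + 68*0.34 = 3202.3 MPa

3202.3 MPa


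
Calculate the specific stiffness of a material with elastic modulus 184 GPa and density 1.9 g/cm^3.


Specific stiffness = E/rho = 184/1.9 = 96.8 GPa/(g/cm^3)

96.8 GPa/(g/cm^3)


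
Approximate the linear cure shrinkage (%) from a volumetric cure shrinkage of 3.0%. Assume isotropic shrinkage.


Linear shrinkage ≈ vol_shrink/3 = 3.0/3 = 1.0%

1.0%


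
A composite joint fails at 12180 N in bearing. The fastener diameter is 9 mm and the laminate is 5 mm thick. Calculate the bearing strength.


sigma_br = F/(d*h) = 12180/(9*5) = 270.7 MPa

270.7 MPa


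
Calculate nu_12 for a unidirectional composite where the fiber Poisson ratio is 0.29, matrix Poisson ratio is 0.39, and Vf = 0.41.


nu_12 = nu_f*Vf + nu_m*(1-Vf) = 0.29*0.41 + 0.39*0.59 = 0.349

0.349


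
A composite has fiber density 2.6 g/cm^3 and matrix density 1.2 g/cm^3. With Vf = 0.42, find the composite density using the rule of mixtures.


rho_c = rho_f*Vf + rho_m*(1-Vf) = 2.6*0.42 + 1.2*0.58 = 1.788 g/cm^3

1.788 g/cm^3


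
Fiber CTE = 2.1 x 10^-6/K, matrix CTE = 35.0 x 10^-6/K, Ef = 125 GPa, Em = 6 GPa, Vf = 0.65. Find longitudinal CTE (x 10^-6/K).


E1 = Ef*Vf + Em*(1-Vf) = 83.35
alpha_1 = (alpha_f*Ef*Vf + alpha_m*Em*(1-Vf))/E1 = 2.93 x 10^-6/K

2.93 x 10^-6/K


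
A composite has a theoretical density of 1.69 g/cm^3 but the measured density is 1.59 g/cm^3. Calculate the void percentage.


Void% = (rho_theo - rho_actual)/rho_theo * 100 = (1.69 - 1.59)/1.69 * 100 = 5.92%

5.92%


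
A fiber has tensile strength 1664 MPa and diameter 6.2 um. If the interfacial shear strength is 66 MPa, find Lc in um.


Lc = sigma_f * d / (2 * tau_i) = 1664 * 6.2 / (2 * 66) = 78.2 um

78.2 um


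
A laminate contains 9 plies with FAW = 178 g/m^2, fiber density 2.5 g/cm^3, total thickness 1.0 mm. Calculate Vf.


Vf = n * FAW / (rho_f * h * 1000) = 9 * 178 / (2.5 * 1.0 * 1000) = 0.6408

0.6408


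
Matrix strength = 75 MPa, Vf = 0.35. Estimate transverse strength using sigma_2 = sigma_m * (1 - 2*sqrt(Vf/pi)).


factor = 1 - 2*sqrt(0.35/pi) = 0.3324
sigma_2 = 75 * 0.3324 = 24.93 MPa

24.93 MPa


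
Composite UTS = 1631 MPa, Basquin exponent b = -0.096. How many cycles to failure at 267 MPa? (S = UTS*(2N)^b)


N = 0.5 * (S/UTS)^(1/b) = 0.5 * (267/1631)^(1/-0.096) = 7.6891e+07 cycles

7.6891e+07 cycles


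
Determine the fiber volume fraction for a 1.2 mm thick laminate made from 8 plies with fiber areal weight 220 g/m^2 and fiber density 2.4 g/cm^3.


Vf = n * FAW / (rho_f * h * 1000) = 8 * 220 / (2.4 * 1.2 * 1000) = 0.6111

0.6111


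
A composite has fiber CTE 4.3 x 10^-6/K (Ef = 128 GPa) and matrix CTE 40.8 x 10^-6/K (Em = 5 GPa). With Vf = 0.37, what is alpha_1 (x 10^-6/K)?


E1 = Ef*Vf + Em*(1-Vf) = 50.51
alpha_1 = (alpha_f*Ef*Vf + alpha_m*Em*(1-Vf))/E1 = 6.58 x 10^-6/K

6.58 x 10^-6/K


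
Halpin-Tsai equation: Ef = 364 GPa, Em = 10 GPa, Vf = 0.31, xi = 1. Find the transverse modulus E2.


eta = (Ef/Em - 1)/(Ef/Em + xi) = (36.4 - 1)/(36.4 + 1) = 0.9465
E2 = Em*(1+xi*eta*Vf)/(1-eta*Vf) = 18.31 GPa

18.31 GPa


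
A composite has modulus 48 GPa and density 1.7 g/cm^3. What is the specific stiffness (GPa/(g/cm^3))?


Specific stiffness = E/rho = 48/1.7 = 28.2 GPa/(g/cm^3)

28.2 GPa/(g/cm^3)


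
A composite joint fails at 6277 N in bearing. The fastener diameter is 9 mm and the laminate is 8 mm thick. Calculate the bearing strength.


sigma_br = F/(d*h) = 6277/(9*8) = 87.2 MPa

87.2 MPa


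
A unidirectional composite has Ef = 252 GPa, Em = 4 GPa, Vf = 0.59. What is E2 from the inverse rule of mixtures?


1/E2 = Vf/Ef + (1-Vf)/Em = 0.59/252 + 0.41/4
E2 = 9.54 GPa

9.54 GPa


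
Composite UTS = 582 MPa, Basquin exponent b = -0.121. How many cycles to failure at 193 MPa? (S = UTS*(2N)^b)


N = 0.5 * (S/UTS)^(1/b) = 0.5 * (193/582)^(1/-0.121) = 4577.9369 cycles

4577.9369 cycles


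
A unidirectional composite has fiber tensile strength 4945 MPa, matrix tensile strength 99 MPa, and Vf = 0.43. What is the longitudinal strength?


sigma_1 = sigma_f*Vf + sigma_m*(1-Vf) = 4945*0.43 + 99*0.57 = 2182.8 MPa

2182.8 MPa


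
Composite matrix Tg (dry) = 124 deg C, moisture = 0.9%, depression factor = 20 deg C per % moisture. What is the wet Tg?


Tg_wet = Tg_dry - k*moisture = 124 - 20*0.9 = 106.0 deg C

106.0 deg C


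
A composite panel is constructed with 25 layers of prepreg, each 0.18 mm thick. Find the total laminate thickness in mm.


h = n * t_ply = 25 * 0.18 = 4.5 mm

4.5 mm


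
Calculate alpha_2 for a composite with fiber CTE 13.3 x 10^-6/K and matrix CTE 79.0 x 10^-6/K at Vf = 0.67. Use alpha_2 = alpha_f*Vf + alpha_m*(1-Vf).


alpha_2 = alpha_f*Vf + alpha_m*(1-Vf) = 13.3*0.67 + 79.0*0.33 = 35.0 x 10^-6/K

35.0 x 10^-6/K


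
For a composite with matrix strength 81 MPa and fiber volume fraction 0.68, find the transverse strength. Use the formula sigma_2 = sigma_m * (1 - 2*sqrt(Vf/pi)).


factor = 1 - 2*sqrt(0.68/pi) = 0.0695
sigma_2 = 81 * 0.0695 = 5.63 MPa

5.63 MPa


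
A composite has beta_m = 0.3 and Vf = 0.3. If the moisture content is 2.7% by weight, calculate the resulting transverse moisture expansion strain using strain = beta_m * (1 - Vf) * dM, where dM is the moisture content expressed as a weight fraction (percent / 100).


dM = 2.7/100 = 0.027
strain = beta_m * (1-Vf) * dM = 0.3 * 0.7 * 0.027 = 0.00567

0.00567


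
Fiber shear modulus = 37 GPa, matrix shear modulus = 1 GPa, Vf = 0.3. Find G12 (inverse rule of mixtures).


1/G12 = Vf/Gf + (1-Vf)/Gm = 0.3/37 + 0.7/1
G12 = 1.41 GPa

1.41 GPa


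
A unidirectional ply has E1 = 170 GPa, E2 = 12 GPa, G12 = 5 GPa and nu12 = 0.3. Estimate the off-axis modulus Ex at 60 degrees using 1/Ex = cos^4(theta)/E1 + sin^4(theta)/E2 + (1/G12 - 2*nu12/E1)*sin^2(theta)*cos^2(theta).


cos^4(60) = 0.0625, sin^4(60) = 0.5625, sin^2(60)*cos^2(60) = 0.1875
1/G12 - 2*nu12/E1 = 1/5 - 2*0.3/170 = 0.196471 GPa^-1
1/Ex = 0.0625/170 + 0.5625/12 + 0.196471*0.1875 = 0.0840809 GPa^-1
Ex = 11.89 GPa

11.89 GPa


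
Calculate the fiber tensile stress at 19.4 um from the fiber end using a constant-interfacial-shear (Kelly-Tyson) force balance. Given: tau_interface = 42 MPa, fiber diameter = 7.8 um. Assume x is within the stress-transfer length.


Force balance: sigma_f * (pi*d^2/4) = tau * (pi*d) * x  ->  sigma_f = 4 * tau * x / d
sigma_f = 4 * 42 * 19.4 / 7.8 = 417.8 MPa

417.8 MPa


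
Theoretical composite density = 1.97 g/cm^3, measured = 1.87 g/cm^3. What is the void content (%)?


Void% = (rho_theo - rho_actual)/rho_theo * 100 = (1.97 - 1.87)/1.97 * 100 = 5.08%

5.08%


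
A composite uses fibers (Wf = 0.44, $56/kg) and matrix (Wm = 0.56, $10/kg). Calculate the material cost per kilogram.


Cost = cost_f*Wf + cost_m*Wm = 56*0.44 + 10*0.56 = $30.24/kg

$30.24/kg


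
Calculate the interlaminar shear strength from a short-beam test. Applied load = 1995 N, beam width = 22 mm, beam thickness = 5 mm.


ILSS = 3F/(4bh) = 3*1995/(4*22*5) = 13.6 MPa

13.6 MPa


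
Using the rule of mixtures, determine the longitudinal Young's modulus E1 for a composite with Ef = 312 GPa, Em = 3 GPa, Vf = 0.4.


E1 = Ef*Vf + Em*(1-Vf) = 312*0.4 + 3*0.6 = 126.6 GPa

126.6 GPa


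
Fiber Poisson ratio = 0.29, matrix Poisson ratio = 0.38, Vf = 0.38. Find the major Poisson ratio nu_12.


nu_12 = nu_f*Vf + nu_m*(1-Vf) = 0.29*0.38 + 0.38*0.62 = 0.3458

0.3458


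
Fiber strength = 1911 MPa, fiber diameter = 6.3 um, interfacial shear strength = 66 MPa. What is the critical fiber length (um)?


Lc = sigma_f * d / (2 * tau_i) = 1911 * 6.3 / (2 * 66) = 91.2 um

91.2 um


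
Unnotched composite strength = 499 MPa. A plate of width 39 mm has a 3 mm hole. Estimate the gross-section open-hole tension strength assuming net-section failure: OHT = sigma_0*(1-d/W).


OHT = sigma_0*(1-d/W) = 499*(1-3/39) = 460.6 MPa

460.6 MPa


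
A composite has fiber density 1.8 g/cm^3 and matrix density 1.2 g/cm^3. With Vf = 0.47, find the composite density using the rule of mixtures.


rho_c = rho_f*Vf + rho_m*(1-Vf) = 1.8*0.47 + 1.2*0.53 = 1.482 g/cm^3

1.482 g/cm^3


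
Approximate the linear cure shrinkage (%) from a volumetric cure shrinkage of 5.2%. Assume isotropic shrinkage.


Linear shrinkage ≈ vol_shrink/3 = 5.2/3 = 1.733%

1.733%


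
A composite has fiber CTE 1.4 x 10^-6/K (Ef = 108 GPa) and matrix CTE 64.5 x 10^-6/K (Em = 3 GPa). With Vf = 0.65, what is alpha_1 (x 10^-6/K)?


E1 = Ef*Vf + Em*(1-Vf) = 71.25
alpha_1 = (alpha_f*Ef*Vf + alpha_m*Em*(1-Vf))/E1 = 2.33 x 10^-6/K

2.33 x 10^-6/K


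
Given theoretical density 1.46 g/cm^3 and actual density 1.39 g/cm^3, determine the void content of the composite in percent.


Void% = (rho_theo - rho_actual)/rho_theo * 100 = (1.46 - 1.39)/1.46 * 100 = 4.79%

4.79%


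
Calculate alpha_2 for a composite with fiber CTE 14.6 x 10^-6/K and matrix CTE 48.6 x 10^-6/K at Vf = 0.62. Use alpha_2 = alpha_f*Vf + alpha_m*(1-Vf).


alpha_2 = alpha_f*Vf + alpha_m*(1-Vf) = 14.6*0.62 + 48.6*0.38 = 27.5 x 10^-6/K

27.5 x 10^-6/K


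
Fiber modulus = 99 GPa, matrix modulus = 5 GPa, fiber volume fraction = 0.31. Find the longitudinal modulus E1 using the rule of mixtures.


E1 = Ef*Vf + Em*(1-Vf) = 99*0.31 + 5*0.69 = 34.14 GPa

34.14 GPa


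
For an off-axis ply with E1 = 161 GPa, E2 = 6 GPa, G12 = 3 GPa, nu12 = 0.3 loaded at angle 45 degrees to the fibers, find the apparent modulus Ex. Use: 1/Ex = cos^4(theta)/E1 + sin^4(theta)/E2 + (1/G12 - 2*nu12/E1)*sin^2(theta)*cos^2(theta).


cos^4(45) = 0.25, sin^4(45) = 0.25, sin^2(45)*cos^2(45) = 0.25
1/G12 - 2*nu12/E1 = 1/3 - 2*0.3/161 = 0.329607 GPa^-1
1/Ex = 0.25/161 + 0.25/6 + 0.329607*0.25 = 0.1256211 GPa^-1
Ex = 7.96 GPa

7.96 GPa


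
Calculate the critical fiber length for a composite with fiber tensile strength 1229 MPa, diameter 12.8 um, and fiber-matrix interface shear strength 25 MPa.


Lc = sigma_f * d / (2 * tau_i) = 1229 * 12.8 / (2 * 25) = 314.6 um

314.6 um


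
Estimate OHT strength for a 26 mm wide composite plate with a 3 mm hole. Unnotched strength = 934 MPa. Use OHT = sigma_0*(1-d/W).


OHT = sigma_0*(1-d/W) = 934*(1-3/26) = 826.2 MPa

826.2 MPa
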